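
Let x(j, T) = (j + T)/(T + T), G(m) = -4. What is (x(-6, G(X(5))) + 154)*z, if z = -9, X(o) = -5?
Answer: -5589/4 ≈ -1397.3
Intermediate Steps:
x(j, T) = (T + j)/(2*T) (x(j, T) = (T + j)/((2*T)) = (T + j)*(1/(2*T)) = (T + j)/(2*T))
(x(-6, G(X(5))) + 154)*z = ((1/2)*(-4 - 6)/(-4) + 154)*(-9) = ((1/2)*(-1/4)*(-10) + 154)*(-9) = (5/4 + 154)*(-9) = (621/4)*(-9) = -5589/4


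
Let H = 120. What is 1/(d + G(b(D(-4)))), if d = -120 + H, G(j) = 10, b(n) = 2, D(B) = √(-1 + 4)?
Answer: ⅒ ≈ 0.10000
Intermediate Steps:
D(B) = √3
d = 0 (d = -120 + 120 = 0)
1/(d + G(b(D(-4)))) = 1/(0 + 10) = 1/10 = ⅒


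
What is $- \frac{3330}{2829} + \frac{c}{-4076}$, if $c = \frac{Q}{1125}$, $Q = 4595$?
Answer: $- \frac{1018847617}{864825300} \approx -1.1781$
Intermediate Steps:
$c = \frac{919}{225}$ ($c = \frac{4595}{1125} = 4595 \cdot \frac{1}{1125} = \frac{919}{225} \approx 4.0844$)
$- \frac{3330}{2829} + \frac{c}{-4076} = - \frac{3330}{2829} + \frac{919}{225 \left(-4076\right)} = \left(-3330\right) \frac{1}{2829} + \frac{919}{225} \left(- \frac{1}{4076}\right) = - \frac{1110}{943} - \frac{919}{917100} = - \frac{1018847617}{864825300}$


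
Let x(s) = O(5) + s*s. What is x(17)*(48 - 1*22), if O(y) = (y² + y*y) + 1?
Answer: 8840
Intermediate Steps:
O(y) = 1 + 2*y² (O(y) = (y² + y²) + 1 = 2*y² + 1 = 1 + 2*y²)
x(s) = 51 + s² (x(s) = (1 + 2*5²) + s*s = (1 + 2*25) + s² = (1 + 50) + s² = 51 + s²)
x(17)*(48 - 1*22) = (51 + 17²)*(48 - 1*22) = (51 + 289)*(48 - 22) = 340*26 = 8840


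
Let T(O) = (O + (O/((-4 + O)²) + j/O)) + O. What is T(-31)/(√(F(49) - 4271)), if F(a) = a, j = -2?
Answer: 2352961*I*√4222/160330450 ≈ 0.95358*I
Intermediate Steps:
T(O) = -2/O + 2*O + O/(-4 + O)² (T(O) = (O + (O/((-4 + O)²) - 2/O)) + O = (O + (O/(-4 + O)² - 2/O)) + O = (O + (-2/O + O/(-4 + O)²)) + O = (O - 2/O + O/(-4 + O)²) + O = -2/O + 2*O + O/(-4 + O)²)
T(-31)/(√(F(49) - 4271)) = (-2/(-31) + 2*(-31) - 31/(-4 - 31)²)/(√(49 - 4271)) = (-2*(-1/31) - 62 - 31/(-35)²)/(√(-4222)) = (2/31 - 62 - 31*1/1225)/((I*√4222)) = (2/31 - 62 - 31/1225)*(-I*√4222/4222) = -(-2352961)*I*√4222/160330450 = 2352961*I*√4222/160330450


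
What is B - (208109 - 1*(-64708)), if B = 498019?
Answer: 225202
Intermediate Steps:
B - (208109 - 1*(-64708)) = 498019 - (208109 - 1*(-64708)) = 498019 - (208109 + 64708) = 498019 - 1*272817 = 498019 - 272817 = 225202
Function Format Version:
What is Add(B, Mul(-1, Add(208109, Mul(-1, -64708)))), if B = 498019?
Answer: 225202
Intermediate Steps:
Add(B, Mul(-1, Add(208109, Mul(-1, -64708)))) = Add(498019, Mul(-1, Add(208109, Mul(-1, -64708)))) = Add(498019, Mul(-1, Add(208109, 64708))) = Add(498019, Mul(-1, 272817)) = Add(498019, -272817) = 225202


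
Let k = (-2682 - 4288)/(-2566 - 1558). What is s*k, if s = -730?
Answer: -1272025/1031 ≈ -1233.8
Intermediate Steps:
k = 3485/2062 (k = -6970/(-4124) = -6970*(-1/4124) = 3485/2062 ≈ 1.6901)
s*k = -730*3485/2062 = -1272025/1031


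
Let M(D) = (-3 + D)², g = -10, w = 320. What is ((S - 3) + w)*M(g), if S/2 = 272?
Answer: 145509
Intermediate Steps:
S = 544 (S = 2*272 = 544)
((S - 3) + w)*M(g) = ((544 - 3) + 320)*(-3 - 10)² = (541 + 320)*(-13)² = 861*169 = 145509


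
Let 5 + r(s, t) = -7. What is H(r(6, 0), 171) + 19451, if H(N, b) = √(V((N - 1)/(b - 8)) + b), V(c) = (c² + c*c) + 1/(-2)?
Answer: 19451 + 3*√2013490/326 ≈ 19464.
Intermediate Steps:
r(s, t) = -12 (r(s, t) = -5 - 7 = -12)
V(c) = -½ + 2*c² (V(c) = (c² + c²) - ½ = 2*c² - ½ = -½ + 2*c²)
H(N, b) = √(-½ + b + 2*(-1 + N)²/(-8 + b)²) (H(N, b) = √((-½ + 2*((N - 1)/(b - 8))²) + b) = √((-½ + 2*((-1 + N)/(-8 + b))²) + b) = √((-½ + 2*((-1 + N)²/(-8 + b)²)) + b) = √((-½ + 2*(-1 + N)²/(-8 + b)²) + b) = √(-½ + b + 2*(-1 + N)²/(-8 + b)²))
H(r(6, 0), 171) + 19451 = √2*√(-1 + 2*171 + 4*(-1 - 12)²/(-8 + 171)²)/2 + 19451 = √2*√(-1 + 342 + 4*(-13)²/163²)/2 + 19451 = √2*√(-1 + 342 + 4*169*(1/26569))/2 + 19451 = √2*√(-1 + 342 + 676/26569)/2 + 19451 = √2*√(9060705/26569)/2 + 19451 = √2*(3*√1006745/163)/2 + 19451 = 3*√2013490/326 + 19451 = 19451 + 3*√2013490/326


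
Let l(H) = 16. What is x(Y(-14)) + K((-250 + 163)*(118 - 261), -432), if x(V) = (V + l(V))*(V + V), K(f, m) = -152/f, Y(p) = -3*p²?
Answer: 8368712200/12441 ≈ 6.7267e+5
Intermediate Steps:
x(V) = 2*V*(16 + V) (x(V) = (V + 16)*(V + V) = (16 + V)*(2*V) = 2*V*(16 + V))
x(Y(-14)) + K((-250 + 163)*(118 - 261), -432) = 2*(-3*(-14)²)*(16 - 3*(-14)²) - 152*1/((-250 + 163)*(118 - 261)) = 2*(-3*196)*(16 - 3*196) - 152/((-87*(-143))) = 2*(-588)*(16 - 588) - 152/12441 = 2*(-588)*(-572) - 152*1/12441 = 672672 - 152/12441 = 8368712200/12441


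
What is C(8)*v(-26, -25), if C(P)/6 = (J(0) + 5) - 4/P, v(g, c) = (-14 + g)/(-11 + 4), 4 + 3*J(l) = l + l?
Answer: 760/7 ≈ 108.57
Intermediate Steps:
J(l) = -4/3 + 2*l/3 (J(l) = -4/3 + (l + l)/3 = -4/3 + (2*l)/3 = -4/3 + 2*l/3)
v(g, c) = 2 - g/7 (v(g, c) = (-14 + g)/(-7) = (-14 + g)*(-⅐) = 2 - g/7)
C(P) = 22 - 24/P (C(P) = 6*(((-4/3 + (⅔)*0) + 5) - 4/P) = 6*(((-4/3 + 0) + 5) - 4/P) = 6*((-4/3 + 5) - 4/P) = 6*(11/3 - 4/P) = 22 - 24/P)
C(8)*v(-26, -25) = (22 - 24/8)*(2 - ⅐*(-26)) = (22 - 24*⅛)*(2 + 26/7) = (22 - 3)*(40/7) = 19*(40/7) = 760/7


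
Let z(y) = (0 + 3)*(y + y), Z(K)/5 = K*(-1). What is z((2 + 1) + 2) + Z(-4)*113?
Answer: 2290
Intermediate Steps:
Z(K) = -5*K (Z(K) = 5*(K*(-1)) = 5*(-K) = -5*K)
z(y) = 6*y (z(y) = 3*(2*y) = 6*y)
z((2 + 1) + 2) + Z(-4)*113 = 6*((2 + 1) + 2) - 5*(-4)*113 = 6*(3 + 2) + 20*113 = 6*5 + 2260 = 30 + 2260 = 2290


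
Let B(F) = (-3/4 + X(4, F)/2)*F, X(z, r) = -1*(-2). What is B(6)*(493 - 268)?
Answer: 675/2 ≈ 337.50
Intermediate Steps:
X(z, r) = 2
B(F) = F/4 (B(F) = (-3/4 + 2/2)*F = (-3*1/4 + 2*(1/2))*F = (-3/4 + 1)*F = F/4)
B(6)*(493 - 268) = ((1/4)*6)*(493 - 268) = (3/2)*225 = 675/2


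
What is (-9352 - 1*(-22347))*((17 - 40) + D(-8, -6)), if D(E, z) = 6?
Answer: -220915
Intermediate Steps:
(-9352 - 1*(-22347))*((17 - 40) + D(-8, -6)) = (-9352 - 1*(-22347))*((17 - 40) + 6) = (-9352 + 22347)*(-23 + 6) = 12995*(-17) = -220915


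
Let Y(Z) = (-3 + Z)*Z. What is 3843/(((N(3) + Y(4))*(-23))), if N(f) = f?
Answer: -549/23 ≈ -23.870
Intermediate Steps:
Y(Z) = Z*(-3 + Z)
3843/(((N(3) + Y(4))*(-23))) = 3843/(((3 + 4*(-3 + 4))*(-23))) = 3843/(((3 + 4*1)*(-23))) = 3843/(((3 + 4)*(-23))) = 3843/((7*(-23))) = 3843/(-161) = 3843*(-1/161) = -549/23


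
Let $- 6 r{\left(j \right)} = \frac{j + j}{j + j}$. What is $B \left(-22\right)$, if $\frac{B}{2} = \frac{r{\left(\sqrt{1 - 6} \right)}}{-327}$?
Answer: $- \frac{22}{981} \approx -0.022426$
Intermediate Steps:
$r{\left(j \right)} = - \frac{1}{6}$ ($r{\left(j \right)} = - \frac{\left(j + j\right) \frac{1}{j + j}}{6} = - \frac{2 j \frac{1}{2 j}}{6} = \left(- \frac{1}{6}\right) 1 = - \frac{1}{6}$)
$B = \frac{1}{981}$ ($B = 2 \left(- \frac{1}{6 \left(-327\right)}\right) = 2 \left(\left(- \frac{1}{6}\right) \left(- \frac{1}{327}\right)\right) = 2 \cdot \frac{1}{1962} = \frac{1}{981} \approx 0.0010194$)
$B \left(-22\right) = \frac{1}{981} \left(-22\right) = - \frac{22}{981}$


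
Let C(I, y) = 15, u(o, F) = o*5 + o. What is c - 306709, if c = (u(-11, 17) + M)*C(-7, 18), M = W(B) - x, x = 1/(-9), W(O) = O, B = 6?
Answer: -922822/3 ≈ -3.0761e+5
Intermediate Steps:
x = -⅑ ≈ -0.11111
M = 55/9 (M = 6 - 1*(-⅑) = 6 + ⅑ = 55/9 ≈ 6.1111)
u(o, F) = 6*o (u(o, F) = 5*o + o = 6*o)
c = -2695/3 (c = (6*(-11) + 55/9)*15 = (-66 + 55/9)*15 = -539/9*15 = -2695/3 ≈ -898.33)
c - 306709 = -2695/3 - 306709 = -922822/3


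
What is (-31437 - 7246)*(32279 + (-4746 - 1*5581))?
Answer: -849169216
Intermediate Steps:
(-31437 - 7246)*(32279 + (-4746 - 1*5581)) = -38683*(32279 + (-4746 - 5581)) = -38683*(32279 - 10327) = -38683*21952 = -849169216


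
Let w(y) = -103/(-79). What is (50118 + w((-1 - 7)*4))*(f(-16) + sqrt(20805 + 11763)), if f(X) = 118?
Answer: 467212150/79 + 7918850*sqrt(8142)/79 ≈ 1.4959e+7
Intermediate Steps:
w(y) = 103/79 (w(y) = -103*(-1/79) = 103/79)
(50118 + w((-1 - 7)*4))*(f(-16) + sqrt(20805 + 11763)) = (50118 + 103/79)*(118 + sqrt(20805 + 11763)) = 3959425*(118 + sqrt(32568))/79 = 3959425*(118 + 2*sqrt(8142))/79 = 467212150/79 + 7918850*sqrt(8142)/79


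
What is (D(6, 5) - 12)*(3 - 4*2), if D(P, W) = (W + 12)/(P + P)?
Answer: 635/12 ≈ 52.917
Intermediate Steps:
D(P, W) = (12 + W)/(2*P) (D(P, W) = (12 + W)/((2*P)) = (12 + W)*(1/(2*P)) = (12 + W)/(2*P))
(D(6, 5) - 12)*(3 - 4*2) = ((½)*(12 + 5)/6 - 12)*(3 - 4*2) = ((½)*(⅙)*17 - 12)*(3 - 8) = (17/12 - 12)*(-5) = -127/12*(-5) = 635/12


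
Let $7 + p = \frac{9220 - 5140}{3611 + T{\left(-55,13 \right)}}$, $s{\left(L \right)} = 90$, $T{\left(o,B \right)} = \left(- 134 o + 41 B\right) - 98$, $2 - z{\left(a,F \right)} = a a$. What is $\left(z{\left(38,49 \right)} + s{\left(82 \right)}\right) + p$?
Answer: $- \frac{1938783}{1427} \approx -1358.6$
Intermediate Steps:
$z{\left(a,F \right)} = 2 - a^{2}$ ($z{\left(a,F \right)} = 2 - a a = 2 - a^{2}$)
$T{\left(o,B \right)} = -98 - 134 o + 41 B$
$p = - \frac{9479}{1427}$ ($p = -7 + \frac{9220 - 5140}{3611 - -7805} = -7 + \frac{4080}{3611 + \left(-98 + 7370 + 533\right)} = -7 + \frac{4080}{3611 + 7805} = -7 + \frac{4080}{11416} = -7 + 4080 \cdot \frac{1}{11416} = -7 + \frac{510}{1427} = - \frac{9479}{1427} \approx -6.6426$)
$\left(z{\left(38,49 \right)} + s{\left(82 \right)}\right) + p = \left(\left(2 - 38^{2}\right) + 90\right) - \frac{9479}{1427} = \left(\left(2 - 1444\right) + 90\right) - \frac{9479}{1427} = \left(-1442 + 90\right) - \frac{9479}{1427} = -1352 - \frac{9479}{1427} = - \frac{1938783}{1427}$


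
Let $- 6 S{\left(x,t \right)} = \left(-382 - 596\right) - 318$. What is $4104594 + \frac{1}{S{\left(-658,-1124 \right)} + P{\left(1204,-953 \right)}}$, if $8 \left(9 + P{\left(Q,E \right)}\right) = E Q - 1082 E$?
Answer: $\frac{235213759166}{57305} \approx 4.1046 \cdot 10^{6}$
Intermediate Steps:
$P{\left(Q,E \right)} = -9 - \frac{541 E}{4} + \frac{E Q}{8}$ ($P{\left(Q,E \right)} = -9 + \frac{E Q - 1082 E}{8} = -9 + \frac{- 1082 E + E Q}{8} = -9 + \left(- \frac{541 E}{4} + \frac{E Q}{8}\right) = -9 - \frac{541 E}{4} + \frac{E Q}{8}$)
$S{\left(x,t \right)} = 216$ ($S{\left(x,t \right)} = - \frac{\left(-382 - 596\right) - 318}{6} = - \frac{-978 - 318}{6} = \left(- \frac{1}{6}\right) \left(-1296\right) = 216$)
$4104594 + \frac{1}{S{\left(-658,-1124 \right)} + P{\left(1204,-953 \right)}} = 4104594 + \frac{1}{216 - \left(- \frac{515537}{4} + \frac{286853}{2}\right)} = 4104594 + \frac{1}{216 - \frac{58169}{4}} = 4104594 + \frac{1}{- \frac{57305}{4}} = 4104594 - \frac{4}{57305} = \frac{235213759166}{57305}$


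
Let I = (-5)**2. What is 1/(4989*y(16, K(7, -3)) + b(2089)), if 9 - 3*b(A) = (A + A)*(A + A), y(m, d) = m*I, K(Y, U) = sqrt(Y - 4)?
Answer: -3/11468875 ≈ -2.6158e-7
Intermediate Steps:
I = 25
K(Y, U) = sqrt(-4 + Y)
y(m, d) = 25*m (y(m, d) = m*25 = 25*m)
b(A) = 3 - 4*A**2/3 (b(A) = 3 - (A + A)*(A + A)/3 = 3 - 2*A*2*A/3 = 3 - 4*A**2/3)
1/(4989*y(16, K(7, -3)) + b(2089)) = 1/(4989*(25*16) + (3 - 4/3*2089**2)) = 1/(4989*400 + (3 - 4/3*4363921)) = 1/(1995600 + (3 - 17455684/3)) = 1/(1995600 - 17455675/3) = 1/(-11468875/3) = -3/11468875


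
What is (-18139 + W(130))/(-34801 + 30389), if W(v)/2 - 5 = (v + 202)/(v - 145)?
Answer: 272599/66180 ≈ 4.1191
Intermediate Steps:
W(v) = 10 + 2*(202 + v)/(-145 + v) (W(v) = 10 + 2*((v + 202)/(v - 145)) = 10 + 2*((202 + v)/(-145 + v)) = 10 + 2*(202 + v)/(-145 + v))
(-18139 + W(130))/(-34801 + 30389) = (-18139 + 2*(-523 + 6*130)/(-145 + 130))/(-34801 + 30389) = (-18139 + 2*(-523 + 780)/(-15))/(-4412) = (-18139 + 2*(-1/15)*257)*(-1/4412) = (-18139 - 514/15)*(-1/4412) = -272599/15*(-1/4412) = 272599/66180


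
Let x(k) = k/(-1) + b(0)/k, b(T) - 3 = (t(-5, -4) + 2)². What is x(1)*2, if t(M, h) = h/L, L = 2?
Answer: 4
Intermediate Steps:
t(M, h) = h/2
b(T) = 3 (b(T) = 3 + ((½)*(-4) + 2)² = 3 + (-2 + 2)² = 3 + 0² = 3 + 0 = 3)
x(k) = -k + 3/k (x(k) = k/(-1) + 3/k = k*(-1) + 3/k = -k + 3/k)
x(1)*2 = (-1*1 + 3/1)*2 = (-1 + 3*1)*2 = (-1 + 3)*2 = 2*2 = 4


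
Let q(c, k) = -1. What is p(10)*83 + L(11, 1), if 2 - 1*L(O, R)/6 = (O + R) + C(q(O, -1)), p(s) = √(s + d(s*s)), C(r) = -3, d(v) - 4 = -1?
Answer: -42 + 83*√13 ≈ 257.26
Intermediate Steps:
d(v) = 3 (d(v) = 4 - 1 = 3)
p(s) = √(3 + s) (p(s) = √(s + 3) = √(3 + s))
L(O, R) = 30 - 6*O - 6*R (L(O, R) = 12 - 6*((O + R) - 3) = 12 - 6*(-3 + O + R) = 12 + (18 - 6*O - 6*R) = 30 - 6*O - 6*R)
p(10)*83 + L(11, 1) = √(3 + 10)*83 + (30 - 6*11 - 6*1) = √13*83 + (30 - 66 - 6) = 83*√13 - 42 = -42 + 83*√13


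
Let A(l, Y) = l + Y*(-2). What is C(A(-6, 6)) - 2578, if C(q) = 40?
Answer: -2538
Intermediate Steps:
A(l, Y) = l - 2*Y
C(A(-6, 6)) - 2578 = 40 - 2578 = -2538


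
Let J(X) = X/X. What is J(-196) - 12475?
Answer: -12474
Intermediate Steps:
J(X) = 1
J(-196) - 12475 = 1 - 12475 = -12474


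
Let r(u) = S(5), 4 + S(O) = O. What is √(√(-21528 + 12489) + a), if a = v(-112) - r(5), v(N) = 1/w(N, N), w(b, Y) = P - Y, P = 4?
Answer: √(-3335 + 3364*I*√9039)/58 ≈ 6.8588 + 6.9307*I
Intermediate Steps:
S(O) = -4 + O
r(u) = 1 (r(u) = -4 + 5 = 1)
w(b, Y) = 4 - Y
v(N) = 1/(4 - N)
a = -115/116 (a = -1/(-4 - 112) - 1*1 = -1/(-116) - 1 = -1*(-1/116) - 1 = 1/116 - 1 = -115/116 ≈ -0.99138)
√(√(-21528 + 12489) + a) = √(√(-21528 + 12489) - 115/116) = √(√(-9039) - 115/116) = √(I*√9039 - 115/116) = √(-115/116 + I*√9039)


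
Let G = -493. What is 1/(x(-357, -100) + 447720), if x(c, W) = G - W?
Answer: 1/447327 ≈ 2.2355e-6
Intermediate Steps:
x(c, W) = -493 - W
1/(x(-357, -100) + 447720) = 1/((-493 - 1*(-100)) + 447720) = 1/((-493 + 100) + 447720) = 1/(-393 + 447720) = 1/447327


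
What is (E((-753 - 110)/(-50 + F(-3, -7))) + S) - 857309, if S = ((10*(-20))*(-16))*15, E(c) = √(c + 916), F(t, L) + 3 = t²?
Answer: -809309 + √452837/22 ≈ -8.0928e+5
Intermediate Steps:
F(t, L) = -3 + t²
E(c) = √(916 + c)
S = 48000 (S = -200*(-16)*15 = 3200*15 = 48000)
(E((-753 - 110)/(-50 + F(-3, -7))) + S) - 857309 = (√(916 + (-753 - 110)/(-50 + (-3 + (-3)²))) + 48000) - 857309 = (√(916 - 863/(-50 + (-3 + 9))) + 48000) - 857309 = (√(916 - 863/(-50 + 6)) + 48000) - 857309 = (√(916 - 863/(-44)) + 48000) - 857309 = (√(916 - 863*(-1/44)) + 48000) - 857309 = (√(916 + 863/44) + 48000) - 857309 = (√(41167/44) + 48000) - 857309 = (√452837/22 + 48000) - 857309 = (48000 + √452837/22) - 857309 = -809309 + √452837/22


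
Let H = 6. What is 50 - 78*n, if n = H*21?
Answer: -9778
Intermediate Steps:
n = 126 (n = 6*21 = 126)
50 - 78*n = 50 - 78*126 = 50 - 9828 = -9778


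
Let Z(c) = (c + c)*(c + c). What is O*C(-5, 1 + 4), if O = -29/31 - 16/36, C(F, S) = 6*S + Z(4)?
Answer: -36190/279 ≈ -129.71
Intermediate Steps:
Z(c) = 4*c² (Z(c) = (2*c)*(2*c) = 4*c²)
C(F, S) = 64 + 6*S (C(F, S) = 6*S + 4*4² = 6*S + 4*16 = 6*S + 64 = 64 + 6*S)
O = -385/279 (O = -29*1/31 - 16*1/36 = -29/31 - 4/9 = -385/279 ≈ -1.3799)
O*C(-5, 1 + 4) = -385*(64 + 6*(1 + 4))/279 = -385*(64 + 6*5)/279 = -385*(64 + 30)/279 = -385/279*94 = -36190/279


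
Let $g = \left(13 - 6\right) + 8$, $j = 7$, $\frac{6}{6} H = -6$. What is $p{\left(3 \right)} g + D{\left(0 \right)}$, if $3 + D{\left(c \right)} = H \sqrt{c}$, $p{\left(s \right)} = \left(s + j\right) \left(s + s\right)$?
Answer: $897$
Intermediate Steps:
$H = -6$
$p{\left(s \right)} = 2 s \left(7 + s\right)$ ($p{\left(s \right)} = \left(s + 7\right) \left(s + s\right) = \left(7 + s\right) 2 s = 2 s \left(7 + s\right)$)
$g = 15$ ($g = 7 + 8 = 15$)
$D{\left(c \right)} = -3 - 6 \sqrt{c}$
$p{\left(3 \right)} g + D{\left(0 \right)} = 2 \cdot 3 \left(7 + 3\right) 15 - \left(3 + 6 \sqrt{0}\right) = 2 \cdot 3 \cdot 10 \cdot 15 - 3 = 60 \cdot 15 + \left(-3 + 0\right) = 900 - 3 = 897$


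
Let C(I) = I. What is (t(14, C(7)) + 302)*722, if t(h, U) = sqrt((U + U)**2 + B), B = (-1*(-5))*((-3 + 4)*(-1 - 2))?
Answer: 218044 + 722*sqrt(181) ≈ 2.2776e+5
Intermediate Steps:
B = -15 (B = 5*(1*(-3)) = 5*(-3) = -15)
t(h, U) = sqrt(-15 + 4*U**2) (t(h, U) = sqrt((U + U)**2 - 15) = sqrt((2*U)**2 - 15) = sqrt(4*U**2 - 15) = sqrt(-15 + 4*U**2))
(t(14, C(7)) + 302)*722 = (sqrt(-15 + 4*7**2) + 302)*722 = (sqrt(-15 + 4*49) + 302)*722 = (sqrt(-15 + 196) + 302)*722 = (sqrt(181) + 302)*722 = (302 + sqrt(181))*722 = 218044 + 722*sqrt(181)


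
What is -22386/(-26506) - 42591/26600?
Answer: -266724723/352529800 ≈ -0.75660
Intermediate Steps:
-22386/(-26506) - 42591/26600 = -22386*(-1/26506) - 42591*1/26600 = 11193/13253 - 42591/26600 = -266724723/352529800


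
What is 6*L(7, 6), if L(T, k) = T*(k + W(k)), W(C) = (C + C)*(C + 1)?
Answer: 3780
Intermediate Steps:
W(C) = 2*C*(1 + C) (W(C) = (2*C)*(1 + C) = 2*C*(1 + C))
L(T, k) = T*(k + 2*k*(1 + k))
6*L(7, 6) = 6*(7*6*(3 + 2*6)) = 6*(7*6*(3 + 12)) = 6*(7*6*15) = 6*630 = 3780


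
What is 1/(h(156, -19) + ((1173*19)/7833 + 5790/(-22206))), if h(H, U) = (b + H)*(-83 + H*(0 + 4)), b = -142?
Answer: 9663311/73214892628 ≈ 0.00013199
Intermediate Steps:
h(H, U) = (-142 + H)*(-83 + 4*H) (h(H, U) = (-142 + H)*(-83 + H*(0 + 4)) = (-142 + H)*(-83 + H*4) = (-142 + H)*(-83 + 4*H))
1/(h(156, -19) + ((1173*19)/7833 + 5790/(-22206))) = 1/((11786 - 651*156 + 4*156**2) + ((1173*19)/7833 + 5790/(-22206))) = 1/((11786 - 101556 + 4*24336) + (22287*(1/7833) + 5790*(-1/22206))) = 1/((11786 - 101556 + 97344) + (7429/2611 - 965/3701)) = 1/(7574 + 24975114/9663311) = 1/(73214892628/9663311) = 9663311/73214892628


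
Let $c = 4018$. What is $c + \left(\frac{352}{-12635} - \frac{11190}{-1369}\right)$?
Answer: $\frac{69641515432}{17297315} \approx 4026.1$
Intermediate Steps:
$c + \left(\frac{352}{-12635} - \frac{11190}{-1369}\right) = 4018 + \left(\frac{352}{-12635} - \frac{11190}{-1369}\right) = 4018 + \left(352 \left(- \frac{1}{12635}\right) - - \frac{11190}{1369}\right) = 4018 + \left(- \frac{352}{12635} + \frac{11190}{1369}\right) = 4018 + \frac{140903762}{17297315} = \frac{69641515432}{17297315}$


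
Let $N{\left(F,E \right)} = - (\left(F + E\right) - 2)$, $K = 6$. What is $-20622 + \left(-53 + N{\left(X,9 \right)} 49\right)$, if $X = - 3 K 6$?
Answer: $-15726$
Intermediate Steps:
$X = -108$ ($X = \left(-3\right) 6 \cdot 6 = \left(-18\right) 6 = -108$)
$N{\left(F,E \right)} = 2 - E - F$ ($N{\left(F,E \right)} = - (\left(E + F\right) - 2) = - (-2 + E + F) = 2 - E - F$)
$-20622 + \left(-53 + N{\left(X,9 \right)} 49\right) = -20622 - \left(53 - \left(2 - 9 - -108\right) 49\right) = -20622 - \left(53 - \left(2 - 9 + 108\right) 49\right) = -20622 + \left(-53 + 101 \cdot 49\right) = -20622 + \left(-53 + 4949\right) = -20622 + 4896 = -15726$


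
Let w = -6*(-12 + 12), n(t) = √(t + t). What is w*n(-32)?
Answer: 0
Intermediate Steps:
n(t) = √2*√t (n(t) = √(2*t) = √2*√t)
w = 0 (w = -6*0 = 0)
w*n(-32) = 0*(√2*√(-32)) = 0*(√2*(4*I*√2)) = 0*(8*I) = 0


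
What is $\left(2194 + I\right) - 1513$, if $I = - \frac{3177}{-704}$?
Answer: $\frac{482601}{704} \approx 685.51$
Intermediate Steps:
$I = \frac{3177}{704}$ ($I = \left(-3177\right) \left(- \frac{1}{704}\right) = \frac{3177}{704} \approx 4.5128$)
$\left(2194 + I\right) - 1513 = \left(2194 + \frac{3177}{704}\right) - 1513 = \frac{1547753}{704} - 1513 = \frac{482601}{704}$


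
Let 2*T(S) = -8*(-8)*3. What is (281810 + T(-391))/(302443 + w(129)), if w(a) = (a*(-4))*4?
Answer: 281906/300379 ≈ 0.93850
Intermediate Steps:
w(a) = -16*a (w(a) = -4*a*4 = -16*a)
T(S) = 96 (T(S) = (-8*(-8)*3)/2 = (64*3)/2 = (1/2)*192 = 96)
(281810 + T(-391))/(302443 + w(129)) = (281810 + 96)/(302443 - 16*129) = 281906/(302443 - 2064) = 281906/300379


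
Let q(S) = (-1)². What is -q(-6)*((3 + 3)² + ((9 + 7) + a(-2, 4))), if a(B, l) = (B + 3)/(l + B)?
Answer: -105/2 ≈ -52.500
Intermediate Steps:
a(B, l) = (3 + B)/(B + l)
q(S) = 1
-q(-6)*((3 + 3)² + ((9 + 7) + a(-2, 4))) = -((3 + 3)² + ((9 + 7) + (3 - 2)/(-2 + 4))) = -(6² + (16 + 1/2)) = -(36 + (16 + (½)*1)) = -(36 + (16 + ½)) = -(36 + 33/2) = -105/2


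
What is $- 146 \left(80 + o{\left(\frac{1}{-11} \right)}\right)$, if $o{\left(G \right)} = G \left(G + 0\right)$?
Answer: $- \frac{1413426}{121} \approx -11681.0$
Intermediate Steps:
$o{\left(G \right)} = G^{2}$ ($o{\left(G \right)} = G G = G^{2}$)
$- 146 \left(80 + o{\left(\frac{1}{-11} \right)}\right) = - 146 \left(80 + \left(\frac{1}{-11}\right)^{2}\right) = - 146 \left(80 + \left(- \frac{1}{11}\right)^{2}\right) = - 146 \left(80 + \frac{1}{121}\right) = \left(-146\right) \frac{9681}{121} = - \frac{1413426}{121}$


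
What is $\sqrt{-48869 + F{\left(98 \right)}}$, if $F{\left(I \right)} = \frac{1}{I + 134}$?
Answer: $\frac{i \sqrt{657581206}}{116} \approx 221.06 i$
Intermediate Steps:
$F{\left(I \right)} = \frac{1}{134 + I}$
$\sqrt{-48869 + F{\left(98 \right)}} = \sqrt{-48869 + \frac{1}{134 + 98}} = \sqrt{-48869 + \frac{1}{232}} = \sqrt{- \frac{11337607}{232}} = \frac{i \sqrt{657581206}}{116}$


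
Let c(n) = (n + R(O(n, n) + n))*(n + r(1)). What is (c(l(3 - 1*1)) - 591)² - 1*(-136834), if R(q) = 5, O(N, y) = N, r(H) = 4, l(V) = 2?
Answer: 438235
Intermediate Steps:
c(n) = (4 + n)*(5 + n) (c(n) = (n + 5)*(n + 4) = (5 + n)*(4 + n) = (4 + n)*(5 + n))
(c(l(3 - 1*1)) - 591)² - 1*(-136834) = ((20 + 2² + 9*2) - 591)² - 1*(-136834) = ((20 + 4 + 18) - 591)² + 136834 = (42 - 591)² + 136834 = (-549)² + 136834 = 301401 + 136834 = 438235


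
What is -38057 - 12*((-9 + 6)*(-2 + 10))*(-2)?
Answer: -38633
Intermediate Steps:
-38057 - 12*((-9 + 6)*(-2 + 10))*(-2) = -38057 - 12*(-3*8)*(-2) = -38057 - 12*(-24)*(-2) = -38057 - (-288)*(-2) = -38057 - 1*576 = -38057 - 576 = -38633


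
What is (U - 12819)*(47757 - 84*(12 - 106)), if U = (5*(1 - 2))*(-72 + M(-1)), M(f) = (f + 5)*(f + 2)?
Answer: -694493787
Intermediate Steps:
M(f) = (2 + f)*(5 + f) (M(f) = (5 + f)*(2 + f) = (2 + f)*(5 + f))
U = 340 (U = (5*(1 - 2))*(-72 + (10 + (-1)**2 + 7*(-1))) = (5*(-1))*(-72 + (10 + 1 - 7)) = -5*(-72 + 4) = -5*(-68) = 340)
(U - 12819)*(47757 - 84*(12 - 106)) = (340 - 12819)*(47757 - 84*(12 - 106)) = -12479*(47757 - 84*(-94)) = -12479*(47757 + 7896) = -12479*55653 = -694493787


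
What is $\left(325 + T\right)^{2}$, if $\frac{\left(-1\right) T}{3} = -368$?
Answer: $2042041$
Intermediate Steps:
$T = 1104$ ($T = \left(-3\right) \left(-368\right) = 1104$)
$\left(325 + T\right)^{2} = \left(325 + 1104\right)^{2} = 1429^{2} = 2042041$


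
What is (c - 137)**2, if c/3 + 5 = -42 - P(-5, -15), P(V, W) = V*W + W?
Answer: 209764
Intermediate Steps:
P(V, W) = W + V*W
c = -321 (c = -15 + 3*(-42 - (-15)*(1 - 5)) = -15 + 3*(-42 - (-15)*(-4)) = -15 + 3*(-42 - 1*60) = -15 + 3*(-42 - 60) = -15 + 3*(-102) = -15 - 306 = -321)
(c - 137)**2 = (-321 - 137)**2 = (-458)**2 = 209764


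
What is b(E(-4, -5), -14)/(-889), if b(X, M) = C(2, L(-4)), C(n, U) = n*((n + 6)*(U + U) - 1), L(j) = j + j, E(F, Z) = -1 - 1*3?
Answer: 258/889 ≈ 0.29021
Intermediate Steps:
E(F, Z) = -4 (E(F, Z) = -1 - 3 = -4)
L(j) = 2*j
C(n, U) = n*(-1 + 2*U*(6 + n)) (C(n, U) = n*((6 + n)*(2*U) - 1) = n*(2*U*(6 + n) - 1) = n*(-1 + 2*U*(6 + n)))
b(X, M) = -258 (b(X, M) = 2*(-1 + 12*(2*(-4)) + 2*(2*(-4))*2) = 2*(-1 + 12*(-8) + 2*(-8)*2) = 2*(-1 - 96 - 32) = 2*(-129) = -258)
b(E(-4, -5), -14)/(-889) = -258/(-889) = -258*(-1/889) = 258/889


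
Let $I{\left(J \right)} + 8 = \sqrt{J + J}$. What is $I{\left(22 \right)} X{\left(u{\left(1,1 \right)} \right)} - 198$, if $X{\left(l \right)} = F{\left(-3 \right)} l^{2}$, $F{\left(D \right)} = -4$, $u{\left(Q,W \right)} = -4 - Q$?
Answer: $602 - 200 \sqrt{11} \approx -61.325$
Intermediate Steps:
$X{\left(l \right)} = - 4 l^{2}$
$I{\left(J \right)} = -8 + \sqrt{2} \sqrt{J}$ ($I{\left(J \right)} = -8 + \sqrt{J + J} = -8 + \sqrt{2 J} = -8 + \sqrt{2} \sqrt{J}$)
$I{\left(22 \right)} X{\left(u{\left(1,1 \right)} \right)} - 198 = \left(-8 + \sqrt{2} \sqrt{22}\right) \left(- 4 \left(-4 - 1\right)^{2}\right) - 198 = \left(-8 + 2 \sqrt{11}\right) \left(- 4 \left(-4 - 1\right)^{2}\right) - 198 = \left(-8 + 2 \sqrt{11}\right) \left(- 4 \left(-5\right)^{2}\right) - 198 = \left(-8 + 2 \sqrt{11}\right) \left(\left(-4\right) 25\right) - 198 = \left(-8 + 2 \sqrt{11}\right) \left(-100\right) - 198 = \left(800 - 200 \sqrt{11}\right) - 198 = 602 - 200 \sqrt{11}$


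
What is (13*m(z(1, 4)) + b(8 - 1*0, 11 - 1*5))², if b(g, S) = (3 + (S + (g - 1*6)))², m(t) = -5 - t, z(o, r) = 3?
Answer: 289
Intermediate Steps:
b(g, S) = (-3 + S + g)² (b(g, S) = (3 + (S + (g - 6)))² = (3 + (S + (-6 + g)))² = (3 + (-6 + S + g))² = (-3 + S + g)²)
(13*m(z(1, 4)) + b(8 - 1*0, 11 - 1*5))² = (13*(-5 - 1*3) + (-3 + (11 - 1*5) + (8 - 1*0))²)² = (13*(-5 - 3) + (-3 + (11 - 5) + (8 + 0))²)² = (13*(-8) + (-3 + 6 + 8)²)² = (-104 + 11²)² = (-104 + 121)² = 17² = 289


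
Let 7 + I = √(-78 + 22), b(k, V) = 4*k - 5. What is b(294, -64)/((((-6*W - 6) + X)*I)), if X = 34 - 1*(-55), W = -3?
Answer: -1171/1515 - 2342*I*√14/10605 ≈ -0.77294 - 0.8263*I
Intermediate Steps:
b(k, V) = -5 + 4*k
I = -7 + 2*I*√14 (I = -7 + √(-78 + 22) = -7 + √(-56) = -7 + 2*I*√14 ≈ -7.0 + 7.4833*I)
X = 89 (X = 34 + 55 = 89)
b(294, -64)/((((-6*W - 6) + X)*I)) = (-5 + 4*294)/((((-6*(-3) - 6) + 89)*(-7 + 2*I*√14))) = (-5 + 1176)/((((18 - 6) + 89)*(-7 + 2*I*√14))) = 1171/(((12 + 89)*(-7 + 2*I*√14))) = 1171/((101*(-7 + 2*I*√14))) = 1171/(-707 + 202*I*√14)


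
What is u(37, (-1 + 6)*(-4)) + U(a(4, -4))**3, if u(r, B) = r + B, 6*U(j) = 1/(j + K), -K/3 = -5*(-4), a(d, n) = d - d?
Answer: 793151999/46656000 ≈ 17.000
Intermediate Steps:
a(d, n) = 0
K = -60 (K = -(-15)*(-4) = -3*20 = -60)
U(j) = 1/(6*(-60 + j)) (U(j) = 1/(6*(j - 60)) = 1/(6*(-60 + j)))
u(r, B) = B + r
u(37, (-1 + 6)*(-4)) + U(a(4, -4))**3 = ((-1 + 6)*(-4) + 37) + (1/(6*(-60 + 0)))**3 = (5*(-4) + 37) + ((1/6)/(-60))**3 = (-20 + 37) + ((1/6)*(-1/60))**3 = 17 + (-1/360)**3 = 17 - 1/46656000 = 793151999/46656000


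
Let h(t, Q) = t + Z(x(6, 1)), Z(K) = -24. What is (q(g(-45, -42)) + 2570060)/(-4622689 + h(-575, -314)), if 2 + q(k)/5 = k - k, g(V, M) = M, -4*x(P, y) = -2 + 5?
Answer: -1285025/2311644 ≈ -0.55589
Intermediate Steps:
x(P, y) = -3/4 (x(P, y) = -(-2 + 5)/4 = -1/4*3 = -3/4)
h(t, Q) = -24 + t (h(t, Q) = t - 24 = -24 + t)
q(k) = -10 (q(k) = -10 + 5*(k - k) = -10 + 5*0 = -10 + 0 = -10)
(q(g(-45, -42)) + 2570060)/(-4622689 + h(-575, -314)) = (-10 + 2570060)/(-4622689 + (-24 - 575)) = 2570050/(-4622689 - 599) = 2570050/(-4623288) = 2570050*(-1/4623288) = -1285025/2311644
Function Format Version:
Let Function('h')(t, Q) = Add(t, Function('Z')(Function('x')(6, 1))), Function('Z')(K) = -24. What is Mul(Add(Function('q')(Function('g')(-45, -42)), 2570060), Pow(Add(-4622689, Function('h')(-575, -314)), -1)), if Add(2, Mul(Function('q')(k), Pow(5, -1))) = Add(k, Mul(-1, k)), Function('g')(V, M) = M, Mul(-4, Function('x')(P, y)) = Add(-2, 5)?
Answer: Rational(-1285025, 2311644) ≈ -0.55589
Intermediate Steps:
Function('x')(P, y) = Rational(-3, 4) (Function('x')(P, y) = Mul(Rational(-1, 4), Add(-2, 5)) = Mul(Rational(-1, 4), 3) = Rational(-3, 4))
Function('h')(t, Q) = Add(-24, t) (Function('h')(t, Q) = Add(t, -24) = Add(-24, t))
Function('q')(k) = -10 (Function('q')(k) = Add(-10, Mul(5, Add(k, Mul(-1, k)))) = Add(-10, Mul(5, 0)) = Add(-10, 0) = -10)
Mul(Add(Function('q')(Function('g')(-45, -42)), 2570060), Pow(Add(-4622689, Function('h')(-575, -314)), -1)) = Mul(Add(-10, 2570060), Pow(Add(-4622689, Add(-24, -575)), -1)) = Mul(2570050, Pow(Add(-4622689, -599), -1)) = Mul(2570050, Pow(-4623288, -1)) = Mul(2570050, Rational(-1, 4623288)) = Rational(-1285025, 2311644)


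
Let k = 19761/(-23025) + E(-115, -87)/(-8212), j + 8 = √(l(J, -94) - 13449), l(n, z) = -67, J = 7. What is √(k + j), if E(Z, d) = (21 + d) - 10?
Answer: √(-87879622112706 + 19862076672050*I*√3379)/3151355 ≈ 7.3398 + 7.9197*I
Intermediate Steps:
E(Z, d) = 11 + d
j = -8 + 2*I*√3379 (j = -8 + √(-67 - 13449) = -8 + √(-13516) = -8 + 2*I*√3379 ≈ -8.0 + 116.26*I)
k = -13377286/15756775 (k = 19761/(-23025) + (11 - 87)/(-8212) = 19761*(-1/23025) - 76*(-1/8212) = -6587/7675 + 19/2053 = -13377286/15756775 ≈ -0.84899)
√(k + j) = √(-13377286/15756775 + (-8 + 2*I*√3379)) = √(-139431486/15756775 + 2*I*√3379)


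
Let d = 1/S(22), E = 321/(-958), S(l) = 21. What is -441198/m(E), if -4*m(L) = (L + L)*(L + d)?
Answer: 5668818977808/618781 ≈ 9.1613e+6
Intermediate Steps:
E = -321/958 (E = 321*(-1/958) = -321/958 ≈ -0.33507)
d = 1/21 ≈ 0.047619
m(L) = -L*(1/21 + L)/2 (m(L) = -(L + L)*(L + 1/21)/4 = -2*L*(1/21 + L)/4 = -L*(1/21 + L)/2)
-441198/m(E) = -441198*13412/(107*(1 + 21*(-321/958))) = -441198*13412/(107*(1 - 6741/958)) = -441198/((-1/42*(-321/958)*(-5783/958))) = -441198/(-618781/12848696) = -441198*(-12848696/618781) = 5668818977808/618781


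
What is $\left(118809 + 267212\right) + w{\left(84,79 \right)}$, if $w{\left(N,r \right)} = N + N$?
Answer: $386189$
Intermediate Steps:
$w{\left(N,r \right)} = 2 N$
$\left(118809 + 267212\right) + w{\left(84,79 \right)} = \left(118809 + 267212\right) + 2 \cdot 84 = 386021 + 168 = 386189$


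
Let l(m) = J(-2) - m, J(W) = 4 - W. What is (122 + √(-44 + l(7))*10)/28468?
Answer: 61/14234 + 15*I*√5/14234 ≈ 0.0042855 + 0.0023564*I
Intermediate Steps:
l(m) = 6 - m (l(m) = (4 - 1*(-2)) - m = (4 + 2) - m = 6 - m)
(122 + √(-44 + l(7))*10)/28468 = (122 + √(-44 + (6 - 1*7))*10)/28468 = (122 + √(-44 + (6 - 7))*10)*(1/28468) = (122 + √(-44 - 1)*10)*(1/28468) = (122 + √(-45)*10)*(1/28468) = (122 + (3*I*√5)*10)*(1/28468) = (122 + 30*I*√5)*(1/28468) = 61/14234 + 15*I*√5/14234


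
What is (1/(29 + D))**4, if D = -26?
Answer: 1/81 ≈ 0.012346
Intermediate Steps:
(1/(29 + D))**4 = (1/(29 - 26))**4 = (1/3)**4 = 1/81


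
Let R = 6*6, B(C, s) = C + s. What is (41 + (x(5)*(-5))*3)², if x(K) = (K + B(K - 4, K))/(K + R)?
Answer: 2298256/1681 ≈ 1367.2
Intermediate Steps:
R = 36
x(K) = (-4 + 3*K)/(36 + K) (x(K) = (K + ((K - 4) + K))/(K + 36) = (K + ((-4 + K) + K))/(36 + K) = (K + (-4 + 2*K))/(36 + K) = (-4 + 3*K)/(36 + K))
(41 + (x(5)*(-5))*3)² = (41 + (((-4 + 3*5)/(36 + 5))*(-5))*3)² = (41 + (((-4 + 15)/41)*(-5))*3)² = (41 + (((1/41)*11)*(-5))*3)² = (41 + ((11/41)*(-5))*3)² = (41 - 55/41*3)² = (41 - 165/41)² = (1516/41)² = 2298256/1681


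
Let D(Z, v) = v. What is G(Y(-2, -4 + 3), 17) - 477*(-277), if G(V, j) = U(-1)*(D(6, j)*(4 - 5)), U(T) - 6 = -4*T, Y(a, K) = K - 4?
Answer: 131959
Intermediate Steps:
Y(a, K) = -4 + K
U(T) = 6 - 4*T
G(V, j) = -10*j (G(V, j) = (6 - 4*(-1))*(j*(4 - 5)) = (6 + 4)*(j*(-1)) = 10*(-j) = -10*j)
G(Y(-2, -4 + 3), 17) - 477*(-277) = -10*17 - 477*(-277) = -170 + 132129 = 131959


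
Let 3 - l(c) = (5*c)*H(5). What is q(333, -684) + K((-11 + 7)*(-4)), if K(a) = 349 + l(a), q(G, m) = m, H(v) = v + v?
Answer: -1132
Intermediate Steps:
H(v) = 2*v
l(c) = 3 - 50*c (l(c) = 3 - 5*c*2*5 = 3 - 5*c*10 = 3 - 50*c)
K(a) = 352 - 50*a (K(a) = 349 + (3 - 50*a) = 352 - 50*a)
q(333, -684) + K((-11 + 7)*(-4)) = -684 + (352 - 50*(-11 + 7)*(-4)) = -684 + (352 - (-200)*(-4)) = -684 + (352 - 50*16) = -684 + (352 - 800) = -684 - 448 = -1132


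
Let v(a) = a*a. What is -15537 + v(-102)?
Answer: -5133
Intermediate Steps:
v(a) = a²
-15537 + v(-102) = -15537 + (-102)² = -15537 + 10404 = -5133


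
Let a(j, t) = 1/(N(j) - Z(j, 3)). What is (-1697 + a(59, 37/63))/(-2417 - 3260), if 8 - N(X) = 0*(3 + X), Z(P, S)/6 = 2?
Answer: 6789/22708 ≈ 0.29897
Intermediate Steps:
Z(P, S) = 12 (Z(P, S) = 6*2 = 12)
N(X) = 8 (N(X) = 8 - 0*(3 + X) = 8 - 1*0 = 8 + 0 = 8)
a(j, t) = -¼ (a(j, t) = 1/(8 - 1*12) = 1/(8 - 12) = 1/(-4) = -¼)
(-1697 + a(59, 37/63))/(-2417 - 3260) = (-1697 - ¼)/(-2417 - 3260) = -6789/4/(-5677) = -6789/4*(-1/5677) = 6789/22708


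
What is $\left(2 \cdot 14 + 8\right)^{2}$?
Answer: $1296$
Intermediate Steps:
$\left(2 \cdot 14 + 8\right)^{2} = \left(28 + 8\right)^{2} = 36^{2} = 1296$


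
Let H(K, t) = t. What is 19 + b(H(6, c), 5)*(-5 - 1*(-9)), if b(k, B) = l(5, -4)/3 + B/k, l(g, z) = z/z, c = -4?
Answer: 46/3 ≈ 15.333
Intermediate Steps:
l(g, z) = 1
b(k, B) = ⅓ + B/k (b(k, B) = 1/3 + B/k = 1*(⅓) + B/k = ⅓ + B/k)
19 + b(H(6, c), 5)*(-5 - 1*(-9)) = 19 + ((5 + (⅓)*(-4))/(-4))*(-5 - 1*(-9)) = 19 + (-(5 - 4/3)/4)*(-5 + 9) = 19 - ¼*11/3*4 = 19 - 11/12*4 = 19 - 11/3 = 46/3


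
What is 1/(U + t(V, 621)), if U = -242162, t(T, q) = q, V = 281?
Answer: -1/241541 ≈ -4.1401e-6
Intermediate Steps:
1/(U + t(V, 621)) = 1/(-242162 + 621) = 1/(-241541) = -1/241541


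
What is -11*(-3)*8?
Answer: 264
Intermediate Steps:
-11*(-3)*8 = -(-33)*8 = -1*(-264) = 264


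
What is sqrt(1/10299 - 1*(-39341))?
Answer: 4*sqrt(260804769690)/10299 ≈ 198.35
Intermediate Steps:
sqrt(1/10299 - 1*(-39341)) = sqrt(1/10299 + 39341) = sqrt(405172960/10299) = 4*sqrt(260804769690)/10299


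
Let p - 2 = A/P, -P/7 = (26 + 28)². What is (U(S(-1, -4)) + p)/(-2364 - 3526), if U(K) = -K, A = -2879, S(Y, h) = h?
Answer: -125351/120226680 ≈ -0.0010426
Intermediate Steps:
P = -20412 (P = -7*(26 + 28)² = -7*54² = -7*2916 = -20412)
p = 43703/20412 (p = 2 - 2879/(-20412) = 2 - 2879*(-1/20412) = 2 + 2879/20412 = 43703/20412 ≈ 2.1410)
(U(S(-1, -4)) + p)/(-2364 - 3526) = (-1*(-4) + 43703/20412)/(-2364 - 3526) = (4 + 43703/20412)/(-5890) = (125351/20412)*(-1/5890) = -125351/120226680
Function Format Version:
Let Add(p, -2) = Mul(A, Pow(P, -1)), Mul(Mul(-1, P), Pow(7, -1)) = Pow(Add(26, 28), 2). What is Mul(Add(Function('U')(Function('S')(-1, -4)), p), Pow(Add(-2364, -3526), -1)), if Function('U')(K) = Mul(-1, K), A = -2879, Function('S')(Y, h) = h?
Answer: Rational(-125351, 120226680) ≈ -0.0010426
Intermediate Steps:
P = -20412 (P = Mul(-7, Pow(Add(26, 28), 2)) = Mul(-7, Pow(54, 2)) = Mul(-7, 2916) = -20412)
p = Rational(43703, 20412) (p = Add(2, Mul(-2879, Pow(-20412, -1))) = Add(2, Mul(-2879, Rational(-1, 20412))) = Add(2, Rational(2879, 20412)) = Rational(43703, 20412) ≈ 2.1410)
Mul(Add(Function('U')(Function('S')(-1, -4)), p), Pow(Add(-2364, -3526), -1)) = Mul(Add(Mul(-1, -4), Rational(43703, 20412)), Pow(Add(-2364, -3526), -1)) = Mul(Add(4, Rational(43703, 20412)), Pow(-5890, -1)) = Mul(Rational(125351, 20412), Rational(-1, 5890)) = Rational(-125351, 120226680)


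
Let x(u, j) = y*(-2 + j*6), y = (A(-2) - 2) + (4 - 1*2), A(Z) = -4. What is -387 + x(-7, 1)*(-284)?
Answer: 4157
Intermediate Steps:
y = -4 (y = (-4 - 2) + (4 - 1*2) = -6 + (4 - 2) = -6 + 2 = -4)
x(u, j) = 8 - 24*j (x(u, j) = -4*(-2 + j*6) = -4*(-2 + 6*j) = 8 - 24*j)
-387 + x(-7, 1)*(-284) = -387 + (8 - 24*1)*(-284) = -387 + (8 - 24)*(-284) = -387 - 16*(-284) = -387 + 4544 = 4157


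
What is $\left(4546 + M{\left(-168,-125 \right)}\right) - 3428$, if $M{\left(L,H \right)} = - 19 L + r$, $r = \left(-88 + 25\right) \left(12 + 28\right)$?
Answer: $1790$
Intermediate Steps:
$r = -2520$ ($r = \left(-63\right) 40 = -2520$)
$M{\left(L,H \right)} = -2520 - 19 L$ ($M{\left(L,H \right)} = - 19 L - 2520 = -2520 - 19 L$)
$\left(4546 + M{\left(-168,-125 \right)}\right) - 3428 = \left(4546 - -672\right) - 3428 = \left(4546 + \left(-2520 + 3192\right)\right) - 3428 = \left(4546 + 672\right) - 3428 = 5218 - 3428 = 1790$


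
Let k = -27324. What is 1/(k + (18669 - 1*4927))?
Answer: -1/13582 ≈ -7.3627e-5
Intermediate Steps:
1/(k + (18669 - 1*4927)) = 1/(-27324 + (18669 - 1*4927)) = 1/(-27324 + (18669 - 4927)) = 1/(-27324 + 13742) = 1/(-13582) = -1/13582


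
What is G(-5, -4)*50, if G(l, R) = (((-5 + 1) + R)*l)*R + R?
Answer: -8200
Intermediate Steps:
G(l, R) = R + R*l*(-4 + R) (G(l, R) = ((-4 + R)*l)*R + R = (l*(-4 + R))*R + R = R*l*(-4 + R) + R = R + R*l*(-4 + R))
G(-5, -4)*50 = -4*(1 - 4*(-5) - 4*(-5))*50 = -4*(1 + 20 + 20)*50 = -4*41*50 = -164*50 = -8200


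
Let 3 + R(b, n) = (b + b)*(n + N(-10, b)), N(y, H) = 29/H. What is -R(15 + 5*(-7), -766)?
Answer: -30695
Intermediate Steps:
R(b, n) = -3 + 2*b*(n + 29/b) (R(b, n) = -3 + (b + b)*(n + 29/b) = -3 + (2*b)*(n + 29/b) = -3 + 2*b*(n + 29/b))
-R(15 + 5*(-7), -766) = -(55 + 2*(15 + 5*(-7))*(-766)) = -(55 + 2*(15 - 35)*(-766)) = -(55 + 2*(-20)*(-766)) = -(55 + 30640) = -1*30695 = -30695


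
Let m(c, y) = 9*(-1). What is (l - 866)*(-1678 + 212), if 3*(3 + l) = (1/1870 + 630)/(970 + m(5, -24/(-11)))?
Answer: 3433213224137/2695605 ≈ 1.2736e+6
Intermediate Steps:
m(c, y) = -9
l = -14995529/5391210 (l = -3 + ((1/1870 + 630)/(970 - 9))/3 = -3 + ((1/1870 + 630)/961)/3 = -3 + ((1178101/1870)*(1/961))/3 = -3 + (1/3)*(1178101/1797070) = -3 + 1178101/5391210 = -14995529/5391210 ≈ -2.7815)
(l - 866)*(-1678 + 212) = (-14995529/5391210 - 866)*(-1678 + 212) = -4683783389/5391210*(-1466) = 3433213224137/2695605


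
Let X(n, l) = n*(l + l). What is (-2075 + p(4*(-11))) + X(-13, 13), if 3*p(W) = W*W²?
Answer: -92423/3 ≈ -30808.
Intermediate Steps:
X(n, l) = 2*l*n (X(n, l) = n*(2*l) = 2*l*n)
p(W) = W³/3 (p(W) = (W*W²)/3 = W³/3)
(-2075 + p(4*(-11))) + X(-13, 13) = (-2075 + (4*(-11))³/3) + 2*13*(-13) = (-2075 + (⅓)*(-44)³) - 338 = (-2075 + (⅓)*(-85184)) - 338 = (-2075 - 85184/3) - 338 = -91409/3 - 338 = -92423/3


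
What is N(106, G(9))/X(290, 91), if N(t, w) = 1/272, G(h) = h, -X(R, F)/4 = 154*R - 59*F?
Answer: -1/42748608 ≈ -2.3393e-8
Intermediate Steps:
X(R, F) = -616*R + 236*F (X(R, F) = -4*(154*R - 59*F) = -4*(-59*F + 154*R) = -616*R + 236*F)
N(t, w) = 1/272
N(106, G(9))/X(290, 91) = 1/(272*(-616*290 + 236*91)) = 1/(272*(-178640 + 21476)) = (1/272)/(-157164) = (1/272)*(-1/157164) = -1/42748608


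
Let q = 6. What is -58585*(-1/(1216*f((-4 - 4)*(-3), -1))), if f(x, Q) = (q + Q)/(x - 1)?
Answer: 269491/1216 ≈ 221.62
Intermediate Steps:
f(x, Q) = (6 + Q)/(-1 + x) (f(x, Q) = (6 + Q)/(x - 1) = (6 + Q)/(-1 + x))
-58585*(-1/(1216*f((-4 - 4)*(-3), -1))) = -58585*(-(-1 + (-4 - 4)*(-3))/(1216*(6 - 1))) = -58585/(((5/(-1 - 8*(-3)))*38)*(-32)) = -58585/(((5/(-1 + 24))*38)*(-32)) = -58585/(((5/23)*38)*(-32)) = -58585/((190/23)*(-32)) = -58585/(-6080/23) = -58585*(-23/6080) = 269491/1216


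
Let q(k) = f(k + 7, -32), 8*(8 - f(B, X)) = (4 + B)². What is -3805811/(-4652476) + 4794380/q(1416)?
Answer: -34139252668625/1894734808428 ≈ -18.018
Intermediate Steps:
f(B, X) = 8 - (4 + B)²/8
q(k) = 8 - (11 + k)²/8 (q(k) = 8 - (4 + (k + 7))²/8 = 8 - (4 + (7 + k))²/8 = 8 - (11 + k)²/8)
-3805811/(-4652476) + 4794380/q(1416) = -3805811/(-4652476) + 4794380/(8 - (11 + 1416)²/8) = -3805811*(-1/4652476) + 4794380/(8 - ⅛*1427²) = 3805811/4652476 + 4794380/(8 - ⅛*2036329) = 3805811/4652476 + 4794380/(8 - 2036329/8) = 3805811/4652476 + 4794380/(-2036265/8) = 3805811/4652476 + 4794380*(-8/2036265) = 3805811/4652476 - 7671008/407253 = -34139252668625/1894734808428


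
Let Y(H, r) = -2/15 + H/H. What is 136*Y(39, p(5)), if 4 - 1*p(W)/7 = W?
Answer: 1768/15 ≈ 117.87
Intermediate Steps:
p(W) = 28 - 7*W
Y(H, r) = 13/15 (Y(H, r) = -2*1/15 + 1 = -2/15 + 1 = 13/15)
136*Y(39, p(5)) = 136*(13/15) = 1768/15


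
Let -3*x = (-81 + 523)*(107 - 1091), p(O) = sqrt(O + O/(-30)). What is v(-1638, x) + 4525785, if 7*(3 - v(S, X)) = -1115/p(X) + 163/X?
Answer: 4592914487453/1014832 + 1115*sqrt(7883070)/7357532 ≈ 4.5258e+6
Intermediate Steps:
p(O) = sqrt(870)*sqrt(O)/30 (p(O) = sqrt(O + O*(-1/30)) = sqrt(O - O/30) = sqrt(29*O/30) = sqrt(870)*sqrt(O)/30)
x = 144976 (x = -(-81 + 523)*(107 - 1091)/3 = -442*(-984)/3 = -1/3*(-434928) = 144976)
v(S, X) = 3 - 163/(7*X) + 1115*sqrt(870)/(203*sqrt(X)) (v(S, X) = 3 - (-1115*sqrt(870)/(29*sqrt(X)) + 163/X)/7 = 3 - (163/X - 1115*sqrt(870)/(29*sqrt(X)))/7 = 3 + (-163/(7*X) + 1115*sqrt(870)/(203*sqrt(X))) = 3 - 163/(7*X) + 1115*sqrt(870)/(203*sqrt(X)))
v(-1638, x) + 4525785 = (3 - 163/7/144976 + 1115*sqrt(870)/(203*sqrt(144976))) + 4525785 = (3 - 163/7*1/144976 + 1115*sqrt(870)*(sqrt(9061)/36244)/203) + 4525785 = (3 - 163/1014832 + 1115*sqrt(7883070)/7357532) + 4525785 = (3044333/1014832 + 1115*sqrt(7883070)/7357532) + 4525785 = 4592914487453/1014832 + 1115*sqrt(7883070)/7357532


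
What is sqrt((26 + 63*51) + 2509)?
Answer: 2*sqrt(1437) ≈ 75.816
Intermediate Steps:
sqrt((26 + 63*51) + 2509) = sqrt((26 + 3213) + 2509) = sqrt(3239 + 2509) = sqrt(5748) = 2*sqrt(1437)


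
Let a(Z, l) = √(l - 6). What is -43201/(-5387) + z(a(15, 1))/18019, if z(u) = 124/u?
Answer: 43201/5387 - 124*I*√5/90095 ≈ 8.0195 - 0.0030776*I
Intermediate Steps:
a(Z, l) = √(-6 + l)
-43201/(-5387) + z(a(15, 1))/18019 = -43201/(-5387) + (124/(√(-6 + 1)))/18019 = -43201*(-1/5387) + (124/(√(-5)))*(1/18019) = 43201/5387 + (124/((I*√5)))*(1/18019) = 43201/5387 + (124*(-I*√5/5))*(1/18019) = 43201/5387 - 124*I*√5/5*(1/18019) = 43201/5387 - 124*I*√5/90095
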